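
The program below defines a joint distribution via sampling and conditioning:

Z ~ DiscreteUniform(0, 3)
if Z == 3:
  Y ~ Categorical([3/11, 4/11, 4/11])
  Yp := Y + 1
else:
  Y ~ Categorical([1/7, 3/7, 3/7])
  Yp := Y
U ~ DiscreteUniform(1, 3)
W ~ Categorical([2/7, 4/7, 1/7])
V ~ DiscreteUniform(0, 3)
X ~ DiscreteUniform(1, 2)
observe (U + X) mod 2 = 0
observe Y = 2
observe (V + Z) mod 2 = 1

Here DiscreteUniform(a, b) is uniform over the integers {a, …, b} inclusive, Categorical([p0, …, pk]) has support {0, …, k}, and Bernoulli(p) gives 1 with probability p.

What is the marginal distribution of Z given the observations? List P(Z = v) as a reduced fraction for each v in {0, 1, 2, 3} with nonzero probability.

P(Z=0) = 33/127, P(Z=1) = 33/127, P(Z=2) = 33/127, P(Z=3) = 28/127

Enumerate traces; 72 have nonzero weight after conditioning:
  (Z=0, Y=2, U=1, W=0, V=1, X=1) weight 1/784
  (Z=0, Y=2, U=1, W=0, V=3, X=1) weight 1/784
  (Z=0, Y=2, U=1, W=1, V=1, X=1) weight 1/392
  (Z=0, Y=2, U=1, W=1, V=3, X=1) weight 1/392
  (Z=0, Y=2, U=1, W=2, V=1, X=1) weight 1/1568
  (Z=0, Y=2, U=1, W=2, V=3, X=1) weight 1/1568
  (Z=0, Y=2, U=2, W=0, V=1, X=2) weight 1/784
  (Z=0, Y=2, U=2, W=0, V=3, X=2) weight 1/784
  (Z=1, Y=2, U=1, W=0, V=0, X=1) weight 1/784
  (Z=2, Y=2, U=1, W=0, V=1, X=1) weight 1/784
  … 62 more
Group by Z:
  weight(Z=0) = 3/112
  weight(Z=1) = 3/112
  weight(Z=2) = 3/112
  weight(Z=3) = 1/44
Total weight = 3/112 + 3/112 + 3/112 + 1/44 = 127/1232
P(Z=0 | obs) = 3/112 / 127/1232 = 33/127
P(Z=1 | obs) = 3/112 / 127/1232 = 33/127
P(Z=2 | obs) = 3/112 / 127/1232 = 33/127
P(Z=3 | obs) = 1/44 / 127/1232 = 28/127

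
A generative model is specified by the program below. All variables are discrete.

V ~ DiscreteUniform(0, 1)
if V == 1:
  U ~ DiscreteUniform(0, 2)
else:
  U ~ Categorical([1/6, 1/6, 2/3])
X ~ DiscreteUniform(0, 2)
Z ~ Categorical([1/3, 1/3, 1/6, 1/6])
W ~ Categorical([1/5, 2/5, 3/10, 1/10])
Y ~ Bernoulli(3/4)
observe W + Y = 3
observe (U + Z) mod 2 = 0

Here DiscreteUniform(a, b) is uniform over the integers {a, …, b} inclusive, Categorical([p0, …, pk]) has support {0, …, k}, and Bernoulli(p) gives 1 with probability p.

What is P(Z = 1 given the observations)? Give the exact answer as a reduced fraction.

Enumerate traces; 72 have nonzero weight after conditioning:
  (V=0, U=0, X=0, Z=0, W=2, Y=1) weight 1/480
  (V=0, U=0, X=0, Z=0, W=3, Y=0) weight 1/4320
  (V=0, U=0, X=0, Z=2, W=2, Y=1) weight 1/960
  (V=0, U=0, X=0, Z=2, W=3, Y=0) weight 1/8640
  (V=0, U=0, X=1, Z=0, W=2, Y=1) weight 1/480
  (V=0, U=0, X=1, Z=0, W=3, Y=0) weight 1/4320
  (V=0, U=0, X=1, Z=2, W=2, Y=1) weight 1/960
  (V=0, U=0, X=1, Z=2, W=3, Y=0) weight 1/8640
  (V=0, U=1, X=0, Z=1, W=2, Y=1) weight 1/480
  (V=0, U=1, X=0, Z=3, W=2, Y=1) weight 1/960
  … 62 more
Group by Z:
  weight(Z=0) = 1/16
  weight(Z=1) = 1/48
  weight(Z=2) = 1/32
  weight(Z=3) = 1/96
Total weight = 1/16 + 1/48 + 1/32 + 1/96 = 1/8
P(Z=0 | obs) = 1/16 / 1/8 = 1/2
P(Z=1 | obs) = 1/48 / 1/8 = 1/6
P(Z=2 | obs) = 1/32 / 1/8 = 1/4
P(Z=3 | obs) = 1/96 / 1/8 = 1/12

P(Z = 1 | obs) = 1/6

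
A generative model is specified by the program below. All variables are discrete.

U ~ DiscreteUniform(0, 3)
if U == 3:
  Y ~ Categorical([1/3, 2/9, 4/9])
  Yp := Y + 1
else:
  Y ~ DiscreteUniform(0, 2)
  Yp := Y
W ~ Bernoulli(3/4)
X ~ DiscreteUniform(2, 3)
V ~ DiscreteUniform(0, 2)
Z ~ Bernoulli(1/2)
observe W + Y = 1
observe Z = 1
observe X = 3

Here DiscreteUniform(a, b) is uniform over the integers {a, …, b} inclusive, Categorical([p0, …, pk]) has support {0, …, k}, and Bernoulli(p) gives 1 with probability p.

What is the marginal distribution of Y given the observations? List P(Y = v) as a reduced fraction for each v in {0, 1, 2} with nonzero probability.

P(Y=0) = 36/47, P(Y=1) = 11/47

Enumerate traces; 24 have nonzero weight after conditioning:
  (U=0, Y=0, W=1, X=3, V=0, Z=1) weight 1/192
  (U=0, Y=0, W=1, X=3, V=1, Z=1) weight 1/192
  (U=0, Y=0, W=1, X=3, V=2, Z=1) weight 1/192
  (U=0, Y=1, W=0, X=3, V=0, Z=1) weight 1/576
  (U=0, Y=1, W=0, X=3, V=1, Z=1) weight 1/576
  (U=0, Y=1, W=0, X=3, V=2, Z=1) weight 1/576
  (U=1, Y=0, W=1, X=3, V=0, Z=1) weight 1/192
  (U=1, Y=0, W=1, X=3, V=1, Z=1) weight 1/192
  … 16 more
Group by Y:
  weight(Y=0) = 1/16
  weight(Y=1) = 11/576
Total weight = 1/16 + 11/576 = 47/576
P(Y=0 | obs) = 1/16 / 47/576 = 36/47
P(Y=1 | obs) = 11/576 / 47/576 = 11/47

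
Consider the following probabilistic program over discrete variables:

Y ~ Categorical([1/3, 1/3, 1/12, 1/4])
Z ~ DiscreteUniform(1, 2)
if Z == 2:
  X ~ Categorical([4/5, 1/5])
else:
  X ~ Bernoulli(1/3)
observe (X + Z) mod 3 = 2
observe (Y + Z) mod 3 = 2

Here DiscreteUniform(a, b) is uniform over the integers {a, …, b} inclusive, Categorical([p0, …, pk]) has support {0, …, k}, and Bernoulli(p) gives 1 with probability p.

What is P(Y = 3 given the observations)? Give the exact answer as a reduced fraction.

P(Y = 3 | obs) = 9/26

Enumerate traces; 3 have nonzero weight after conditioning:
  (Y=0, Z=2, X=0) weight 2/15
  (Y=1, Z=1, X=1) weight 1/18
  (Y=3, Z=2, X=0) weight 1/10
Group by Y:
  weight(Y=0) = 2/15
  weight(Y=1) = 1/18
  weight(Y=3) = 1/10
Total weight = 2/15 + 1/18 + 1/10 = 13/45
P(Y=0 | obs) = 2/15 / 13/45 = 6/13
P(Y=1 | obs) = 1/18 / 13/45 = 5/26
P(Y=3 | obs) = 1/10 / 13/45 = 9/26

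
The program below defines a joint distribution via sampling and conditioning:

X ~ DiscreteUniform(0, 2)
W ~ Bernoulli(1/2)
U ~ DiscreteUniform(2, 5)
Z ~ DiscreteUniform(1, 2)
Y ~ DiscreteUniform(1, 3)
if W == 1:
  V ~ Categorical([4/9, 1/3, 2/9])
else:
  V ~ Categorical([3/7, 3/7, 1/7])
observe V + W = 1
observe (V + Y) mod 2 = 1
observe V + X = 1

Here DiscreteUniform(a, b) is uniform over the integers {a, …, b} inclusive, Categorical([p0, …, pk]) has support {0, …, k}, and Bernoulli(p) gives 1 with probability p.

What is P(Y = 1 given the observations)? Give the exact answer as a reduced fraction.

Enumerate traces; 24 have nonzero weight after conditioning:
  (X=0, W=0, U=2, Z=1, Y=2, V=1) weight 1/336
  (X=0, W=0, U=2, Z=2, Y=2, V=1) weight 1/336
  (X=0, W=0, U=3, Z=1, Y=2, V=1) weight 1/336
  (X=0, W=0, U=3, Z=2, Y=2, V=1) weight 1/336
  (X=0, W=0, U=4, Z=1, Y=2, V=1) weight 1/336
  (X=0, W=0, U=4, Z=2, Y=2, V=1) weight 1/336
  (X=0, W=0, U=5, Z=1, Y=2, V=1) weight 1/336
  (X=0, W=0, U=5, Z=2, Y=2, V=1) weight 1/336
  (X=1, W=1, U=2, Z=1, Y=1, V=0) weight 1/324
  (X=1, W=1, U=2, Z=1, Y=3, V=0) weight 1/324
  … 14 more
Group by Y:
  weight(Y=1) = 2/81
  weight(Y=2) = 1/42
  weight(Y=3) = 2/81
Total weight = 2/81 + 1/42 + 2/81 = 83/1134
P(Y=1 | obs) = 2/81 / 83/1134 = 28/83
P(Y=2 | obs) = 1/42 / 83/1134 = 27/83
P(Y=3 | obs) = 2/81 / 83/1134 = 28/83

P(Y = 1 | obs) = 28/83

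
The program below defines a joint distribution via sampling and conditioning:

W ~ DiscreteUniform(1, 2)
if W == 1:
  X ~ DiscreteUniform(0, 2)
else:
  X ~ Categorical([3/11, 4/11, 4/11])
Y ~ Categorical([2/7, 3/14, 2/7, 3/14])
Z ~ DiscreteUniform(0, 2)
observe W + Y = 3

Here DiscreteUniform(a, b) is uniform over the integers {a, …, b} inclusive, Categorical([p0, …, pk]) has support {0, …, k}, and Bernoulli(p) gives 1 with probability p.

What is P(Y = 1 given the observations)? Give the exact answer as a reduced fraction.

P(Y = 1 | obs) = 3/7

Enumerate traces; 18 have nonzero weight after conditioning:
  (W=1, X=0, Y=2, Z=0) weight 1/63
  (W=1, X=0, Y=2, Z=1) weight 1/63
  (W=1, X=0, Y=2, Z=2) weight 1/63
  (W=1, X=1, Y=2, Z=0) weight 1/63
  (W=1, X=1, Y=2, Z=1) weight 1/63
  (W=1, X=1, Y=2, Z=2) weight 1/63
  (W=1, X=2, Y=2, Z=0) weight 1/63
  (W=1, X=2, Y=2, Z=1) weight 1/63
  (W=2, X=0, Y=1, Z=0) weight 3/308
  … 9 more
Group by Y:
  weight(Y=1) = 3/28
  weight(Y=2) = 1/7
Total weight = 3/28 + 1/7 = 1/4
P(Y=1 | obs) = 3/28 / 1/4 = 3/7
P(Y=2 | obs) = 1/7 / 1/4 = 4/7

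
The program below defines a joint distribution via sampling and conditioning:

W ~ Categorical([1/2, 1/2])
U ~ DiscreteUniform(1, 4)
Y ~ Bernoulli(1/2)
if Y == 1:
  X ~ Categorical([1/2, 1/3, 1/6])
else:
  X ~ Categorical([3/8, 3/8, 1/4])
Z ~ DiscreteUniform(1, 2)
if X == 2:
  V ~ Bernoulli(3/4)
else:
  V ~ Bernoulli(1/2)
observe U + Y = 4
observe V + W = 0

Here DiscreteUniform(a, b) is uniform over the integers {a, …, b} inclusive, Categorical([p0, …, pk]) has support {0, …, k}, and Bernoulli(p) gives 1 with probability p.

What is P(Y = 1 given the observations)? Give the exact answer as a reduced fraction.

P(Y = 1 | obs) = 22/43

Enumerate traces; 12 have nonzero weight after conditioning:
  (W=0, U=3, Y=1, X=0, Z=1, V=0) weight 1/128
  (W=0, U=3, Y=1, X=0, Z=2, V=0) weight 1/128
  (W=0, U=3, Y=1, X=1, Z=1, V=0) weight 1/192
  (W=0, U=3, Y=1, X=1, Z=2, V=0) weight 1/192
  (W=0, U=3, Y=1, X=2, Z=1, V=0) weight 1/768
  (W=0, U=3, Y=1, X=2, Z=2, V=0) weight 1/768
  (W=0, U=4, Y=0, X=0, Z=1, V=0) weight 3/512
  (W=0, U=4, Y=0, X=0, Z=2, V=0) weight 3/512
  … 4 more
Group by Y:
  weight(Y=0) = 7/256
  weight(Y=1) = 11/384
Total weight = 7/256 + 11/384 = 43/768
P(Y=0 | obs) = 7/256 / 43/768 = 21/43
P(Y=1 | obs) = 11/384 / 43/768 = 22/43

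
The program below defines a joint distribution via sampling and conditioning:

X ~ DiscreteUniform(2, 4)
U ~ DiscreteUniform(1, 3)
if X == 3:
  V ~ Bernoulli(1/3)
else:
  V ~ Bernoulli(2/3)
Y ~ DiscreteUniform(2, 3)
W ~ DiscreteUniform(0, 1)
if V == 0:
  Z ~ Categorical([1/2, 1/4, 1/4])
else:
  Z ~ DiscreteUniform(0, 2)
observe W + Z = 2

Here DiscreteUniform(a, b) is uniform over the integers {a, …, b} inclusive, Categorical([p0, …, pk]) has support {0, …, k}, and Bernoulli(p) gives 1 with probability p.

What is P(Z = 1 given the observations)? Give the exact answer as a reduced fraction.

Enumerate traces; 72 have nonzero weight after conditioning:
  (X=2, U=1, V=0, Y=2, W=0, Z=2) weight 1/432
  (X=2, U=1, V=0, Y=2, W=1, Z=1) weight 1/432
  (X=2, U=1, V=0, Y=3, W=0, Z=2) weight 1/432
  (X=2, U=1, V=0, Y=3, W=1, Z=1) weight 1/432
  (X=2, U=1, V=1, Y=2, W=0, Z=2) weight 1/162
  (X=2, U=1, V=1, Y=2, W=1, Z=1) weight 1/162
  (X=2, U=1, V=1, Y=3, W=0, Z=2) weight 1/162
  (X=2, U=1, V=1, Y=3, W=1, Z=1) weight 1/162
  … 64 more
Group by Z:
  weight(Z=1) = 4/27
  weight(Z=2) = 4/27
Total weight = 4/27 + 4/27 = 8/27
P(Z=1 | obs) = 4/27 / 8/27 = 1/2
P(Z=2 | obs) = 4/27 / 8/27 = 1/2

P(Z = 1 | obs) = 1/2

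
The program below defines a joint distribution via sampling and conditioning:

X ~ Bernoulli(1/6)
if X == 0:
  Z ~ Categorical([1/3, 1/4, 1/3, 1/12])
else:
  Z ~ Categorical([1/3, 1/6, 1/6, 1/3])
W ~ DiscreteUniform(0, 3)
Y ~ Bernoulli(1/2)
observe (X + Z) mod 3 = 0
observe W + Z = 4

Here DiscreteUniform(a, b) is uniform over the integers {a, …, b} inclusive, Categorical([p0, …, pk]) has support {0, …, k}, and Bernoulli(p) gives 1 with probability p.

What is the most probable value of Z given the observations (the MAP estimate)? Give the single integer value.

Enumerate traces; 4 have nonzero weight after conditioning:
  (X=0, Z=3, W=1, Y=0) weight 5/576
  (X=0, Z=3, W=1, Y=1) weight 5/576
  (X=1, Z=2, W=2, Y=0) weight 1/288
  (X=1, Z=2, W=2, Y=1) weight 1/288
Group by Z:
  weight(Z=2) = 1/144
  weight(Z=3) = 5/288
Total weight = 1/144 + 5/288 = 7/288
P(Z=2 | obs) = 1/144 / 7/288 = 2/7
P(Z=3 | obs) = 5/288 / 7/288 = 5/7
argmax = 3

argmax_v P(Z = v | obs) = 3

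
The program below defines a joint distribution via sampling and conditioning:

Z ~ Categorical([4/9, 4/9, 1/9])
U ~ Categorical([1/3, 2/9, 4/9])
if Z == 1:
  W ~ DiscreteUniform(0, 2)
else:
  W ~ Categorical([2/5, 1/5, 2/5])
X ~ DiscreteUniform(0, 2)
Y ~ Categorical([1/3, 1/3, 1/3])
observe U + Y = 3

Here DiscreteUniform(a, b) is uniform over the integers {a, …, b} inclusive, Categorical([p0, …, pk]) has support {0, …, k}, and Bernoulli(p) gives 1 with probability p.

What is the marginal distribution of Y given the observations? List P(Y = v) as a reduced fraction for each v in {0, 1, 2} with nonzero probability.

Enumerate traces; 54 have nonzero weight after conditioning:
  (Z=0, U=1, W=0, X=0, Y=2) weight 16/3645
  (Z=0, U=1, W=0, X=1, Y=2) weight 16/3645
  (Z=0, U=1, W=0, X=2, Y=2) weight 16/3645
  (Z=0, U=1, W=1, X=0, Y=2) weight 8/3645
  (Z=0, U=1, W=1, X=1, Y=2) weight 8/3645
  (Z=0, U=1, W=1, X=2, Y=2) weight 8/3645
  (Z=0, U=1, W=2, X=0, Y=2) weight 16/3645
  (Z=0, U=1, W=2, X=1, Y=2) weight 16/3645
  (Z=0, U=2, W=0, X=0, Y=1) weight 32/3645
  … 45 more
Group by Y:
  weight(Y=1) = 4/27
  weight(Y=2) = 2/27
Total weight = 4/27 + 2/27 = 2/9
P(Y=1 | obs) = 4/27 / 2/9 = 2/3
P(Y=2 | obs) = 2/27 / 2/9 = 1/3

P(Y=1) = 2/3, P(Y=2) = 1/3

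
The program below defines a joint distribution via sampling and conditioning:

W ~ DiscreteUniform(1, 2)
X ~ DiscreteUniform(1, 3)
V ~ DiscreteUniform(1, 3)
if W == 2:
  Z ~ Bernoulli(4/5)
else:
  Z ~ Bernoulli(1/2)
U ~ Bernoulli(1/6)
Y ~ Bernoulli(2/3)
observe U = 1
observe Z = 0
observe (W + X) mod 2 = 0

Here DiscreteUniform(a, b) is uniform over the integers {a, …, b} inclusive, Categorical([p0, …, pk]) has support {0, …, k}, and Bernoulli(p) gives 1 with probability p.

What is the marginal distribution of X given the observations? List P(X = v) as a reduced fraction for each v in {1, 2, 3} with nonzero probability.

Enumerate traces; 18 have nonzero weight after conditioning:
  (W=1, X=1, V=1, Z=0, U=1, Y=0) weight 1/648
  (W=1, X=1, V=1, Z=0, U=1, Y=1) weight 1/324
  (W=1, X=1, V=2, Z=0, U=1, Y=0) weight 1/648
  (W=1, X=1, V=2, Z=0, U=1, Y=1) weight 1/324
  (W=1, X=1, V=3, Z=0, U=1, Y=0) weight 1/648
  (W=1, X=1, V=3, Z=0, U=1, Y=1) weight 1/324
  (W=1, X=3, V=1, Z=0, U=1, Y=0) weight 1/648
  (W=1, X=3, V=1, Z=0, U=1, Y=1) weight 1/324
  (W=2, X=2, V=1, Z=0, U=1, Y=0) weight 1/1620
  … 9 more
Group by X:
  weight(X=1) = 1/72
  weight(X=2) = 1/180
  weight(X=3) = 1/72
Total weight = 1/72 + 1/180 + 1/72 = 1/30
P(X=1 | obs) = 1/72 / 1/30 = 5/12
P(X=2 | obs) = 1/180 / 1/30 = 1/6
P(X=3 | obs) = 1/72 / 1/30 = 5/12

P(X=1) = 5/12, P(X=2) = 1/6, P(X=3) = 5/12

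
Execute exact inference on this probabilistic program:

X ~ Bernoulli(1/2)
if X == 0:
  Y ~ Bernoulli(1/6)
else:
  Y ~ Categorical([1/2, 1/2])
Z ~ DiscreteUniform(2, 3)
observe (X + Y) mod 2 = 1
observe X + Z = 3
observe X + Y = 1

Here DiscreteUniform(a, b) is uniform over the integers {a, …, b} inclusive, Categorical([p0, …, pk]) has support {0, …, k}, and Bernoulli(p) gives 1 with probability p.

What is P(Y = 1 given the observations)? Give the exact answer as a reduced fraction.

P(Y = 1 | obs) = 1/4

Enumerate traces; 2 have nonzero weight after conditioning:
  (X=0, Y=1, Z=3) weight 1/24
  (X=1, Y=0, Z=2) weight 1/8
Group by Y:
  weight(Y=0) = 1/8
  weight(Y=1) = 1/24
Total weight = 1/8 + 1/24 = 1/6
P(Y=0 | obs) = 1/8 / 1/6 = 3/4
P(Y=1 | obs) = 1/24 / 1/6 = 1/4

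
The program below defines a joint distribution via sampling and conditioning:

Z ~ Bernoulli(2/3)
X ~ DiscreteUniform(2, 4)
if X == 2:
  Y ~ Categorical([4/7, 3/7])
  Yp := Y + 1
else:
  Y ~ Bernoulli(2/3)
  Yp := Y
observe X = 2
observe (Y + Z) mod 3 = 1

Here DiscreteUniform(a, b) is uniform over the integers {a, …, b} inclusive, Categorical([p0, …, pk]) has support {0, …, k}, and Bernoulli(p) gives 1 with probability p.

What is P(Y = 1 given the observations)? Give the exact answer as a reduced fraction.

Enumerate traces; 2 have nonzero weight after conditioning:
  (Z=0, X=2, Y=1) weight 1/21
  (Z=1, X=2, Y=0) weight 8/63
Group by Y:
  weight(Y=0) = 8/63
  weight(Y=1) = 1/21
Total weight = 8/63 + 1/21 = 11/63
P(Y=0 | obs) = 8/63 / 11/63 = 8/11
P(Y=1 | obs) = 1/21 / 11/63 = 3/11

P(Y = 1 | obs) = 3/11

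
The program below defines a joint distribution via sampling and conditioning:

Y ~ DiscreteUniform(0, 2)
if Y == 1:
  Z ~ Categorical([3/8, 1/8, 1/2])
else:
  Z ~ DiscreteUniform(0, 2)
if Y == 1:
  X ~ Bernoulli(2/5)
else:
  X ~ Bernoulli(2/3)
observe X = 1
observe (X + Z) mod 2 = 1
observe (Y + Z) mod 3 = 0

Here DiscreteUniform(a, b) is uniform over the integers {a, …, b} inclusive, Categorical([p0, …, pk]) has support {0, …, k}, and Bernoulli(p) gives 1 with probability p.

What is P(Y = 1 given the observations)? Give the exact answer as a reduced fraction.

Enumerate traces; 2 have nonzero weight after conditioning:
  (Y=0, Z=0, X=1) weight 2/27
  (Y=1, Z=2, X=1) weight 1/15
Group by Y:
  weight(Y=0) = 2/27
  weight(Y=1) = 1/15
Total weight = 2/27 + 1/15 = 19/135
P(Y=0 | obs) = 2/27 / 19/135 = 10/19
P(Y=1 | obs) = 1/15 / 19/135 = 9/19

P(Y = 1 | obs) = 9/19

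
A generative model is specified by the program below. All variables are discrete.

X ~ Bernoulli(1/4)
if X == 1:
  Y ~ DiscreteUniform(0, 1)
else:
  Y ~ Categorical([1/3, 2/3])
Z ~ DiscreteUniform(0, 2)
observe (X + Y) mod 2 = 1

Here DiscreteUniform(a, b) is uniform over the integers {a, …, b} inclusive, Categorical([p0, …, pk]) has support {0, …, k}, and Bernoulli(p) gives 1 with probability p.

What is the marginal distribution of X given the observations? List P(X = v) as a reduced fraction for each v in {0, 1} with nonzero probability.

Enumerate traces; 6 have nonzero weight after conditioning:
  (X=0, Y=1, Z=0) weight 1/6
  (X=0, Y=1, Z=1) weight 1/6
  (X=0, Y=1, Z=2) weight 1/6
  (X=1, Y=0, Z=0) weight 1/24
  (X=1, Y=0, Z=1) weight 1/24
  (X=1, Y=0, Z=2) weight 1/24
Group by X:
  weight(X=0) = 1/2
  weight(X=1) = 1/8
Total weight = 1/2 + 1/8 = 5/8
P(X=0 | obs) = 1/2 / 5/8 = 4/5
P(X=1 | obs) = 1/8 / 5/8 = 1/5

P(X=0) = 4/5, P(X=1) = 1/5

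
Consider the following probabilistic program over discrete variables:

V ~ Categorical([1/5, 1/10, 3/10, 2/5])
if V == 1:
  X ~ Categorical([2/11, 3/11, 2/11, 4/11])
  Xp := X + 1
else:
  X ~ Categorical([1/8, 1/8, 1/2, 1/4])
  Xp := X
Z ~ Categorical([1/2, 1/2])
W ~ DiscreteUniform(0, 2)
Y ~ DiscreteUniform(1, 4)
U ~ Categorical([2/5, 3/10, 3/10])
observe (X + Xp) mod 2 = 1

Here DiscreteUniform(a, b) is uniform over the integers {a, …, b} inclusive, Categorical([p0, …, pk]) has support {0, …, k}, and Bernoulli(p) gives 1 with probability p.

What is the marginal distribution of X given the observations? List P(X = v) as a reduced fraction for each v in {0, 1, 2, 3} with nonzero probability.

P(X=0) = 2/11, P(X=1) = 3/11, P(X=2) = 2/11, P(X=3) = 4/11

Enumerate traces; 288 have nonzero weight after conditioning:
  (V=1, X=0, Z=0, W=0, Y=1, U=0) weight 1/3300
  (V=1, X=0, Z=0, W=0, Y=1, U=1) weight 1/4400
  (V=1, X=0, Z=0, W=0, Y=1, U=2) weight 1/4400
  (V=1, X=0, Z=0, W=0, Y=2, U=0) weight 1/3300
  (V=1, X=0, Z=0, W=0, Y=2, U=1) weight 1/4400
  (V=1, X=0, Z=0, W=0, Y=2, U=2) weight 1/4400
  (V=1, X=0, Z=0, W=0, Y=3, U=0) weight 1/3300
  (V=1, X=0, Z=0, W=0, Y=3, U=1) weight 1/4400
  (V=1, X=1, Z=0, W=0, Y=1, U=0) weight 1/2200
  (V=1, X=2, Z=0, W=0, Y=1, U=0) weight 1/3300
  … 278 more
Group by X:
  weight(X=0) = 1/55
  weight(X=1) = 3/110
  weight(X=2) = 1/55
  weight(X=3) = 2/55
Total weight = 1/55 + 3/110 + 1/55 + 2/55 = 1/10
P(X=0 | obs) = 1/55 / 1/10 = 2/11
P(X=1 | obs) = 3/110 / 1/10 = 3/11
P(X=2 | obs) = 1/55 / 1/10 = 2/11
P(X=3 | obs) = 2/55 / 1/10 = 4/11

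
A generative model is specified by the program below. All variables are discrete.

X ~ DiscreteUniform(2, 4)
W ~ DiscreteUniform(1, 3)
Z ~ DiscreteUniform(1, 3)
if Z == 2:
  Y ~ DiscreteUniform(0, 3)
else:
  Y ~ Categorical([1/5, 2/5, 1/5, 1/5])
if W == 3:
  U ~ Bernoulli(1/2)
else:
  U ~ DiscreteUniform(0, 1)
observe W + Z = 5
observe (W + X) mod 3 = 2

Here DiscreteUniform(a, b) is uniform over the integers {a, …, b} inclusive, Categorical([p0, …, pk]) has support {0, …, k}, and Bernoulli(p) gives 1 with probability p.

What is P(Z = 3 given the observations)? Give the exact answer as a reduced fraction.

P(Z = 3 | obs) = 1/2

Enumerate traces; 16 have nonzero weight after conditioning:
  (X=2, W=3, Z=2, Y=0, U=0) weight 1/216
  (X=2, W=3, Z=2, Y=0, U=1) weight 1/216
  (X=2, W=3, Z=2, Y=1, U=0) weight 1/216
  (X=2, W=3, Z=2, Y=1, U=1) weight 1/216
  (X=2, W=3, Z=2, Y=2, U=0) weight 1/216
  (X=2, W=3, Z=2, Y=2, U=1) weight 1/216
  (X=2, W=3, Z=2, Y=3, U=0) weight 1/216
  (X=2, W=3, Z=2, Y=3, U=1) weight 1/216
  (X=3, W=2, Z=3, Y=0, U=0) weight 1/270
  … 7 more
Group by Z:
  weight(Z=2) = 1/27
  weight(Z=3) = 1/27
Total weight = 1/27 + 1/27 = 2/27
P(Z=2 | obs) = 1/27 / 2/27 = 1/2
P(Z=3 | obs) = 1/27 / 2/27 = 1/2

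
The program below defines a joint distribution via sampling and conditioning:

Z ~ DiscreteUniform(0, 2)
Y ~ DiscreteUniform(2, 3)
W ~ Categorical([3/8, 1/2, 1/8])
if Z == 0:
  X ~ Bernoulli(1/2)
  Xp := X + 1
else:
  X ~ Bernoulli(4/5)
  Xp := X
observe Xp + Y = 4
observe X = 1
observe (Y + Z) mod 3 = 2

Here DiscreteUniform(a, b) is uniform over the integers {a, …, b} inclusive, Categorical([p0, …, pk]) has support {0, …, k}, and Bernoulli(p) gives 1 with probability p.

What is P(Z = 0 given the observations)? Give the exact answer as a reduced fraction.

P(Z = 0 | obs) = 5/13

Enumerate traces; 6 have nonzero weight after conditioning:
  (Z=0, Y=2, W=0, X=1) weight 1/32
  (Z=0, Y=2, W=1, X=1) weight 1/24
  (Z=0, Y=2, W=2, X=1) weight 1/96
  (Z=2, Y=3, W=0, X=1) weight 1/20
  (Z=2, Y=3, W=1, X=1) weight 1/15
  (Z=2, Y=3, W=2, X=1) weight 1/60
Group by Z:
  weight(Z=0) = 1/12
  weight(Z=2) = 2/15
Total weight = 1/12 + 2/15 = 13/60
P(Z=0 | obs) = 1/12 / 13/60 = 5/13
P(Z=2 | obs) = 2/15 / 13/60 = 8/13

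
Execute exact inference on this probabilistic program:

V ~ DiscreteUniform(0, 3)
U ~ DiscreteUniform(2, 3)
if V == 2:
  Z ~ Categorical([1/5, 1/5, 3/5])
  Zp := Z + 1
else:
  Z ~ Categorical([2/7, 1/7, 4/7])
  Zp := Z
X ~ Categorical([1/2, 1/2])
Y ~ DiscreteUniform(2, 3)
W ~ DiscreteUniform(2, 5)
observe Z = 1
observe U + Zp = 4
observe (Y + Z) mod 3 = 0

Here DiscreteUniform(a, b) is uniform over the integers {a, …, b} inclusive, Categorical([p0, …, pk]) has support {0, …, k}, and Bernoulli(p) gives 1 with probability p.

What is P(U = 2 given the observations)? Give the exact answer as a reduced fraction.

Enumerate traces; 32 have nonzero weight after conditioning:
  (V=0, U=3, Z=1, X=0, Y=2, W=2) weight 1/896
  (V=0, U=3, Z=1, X=0, Y=2, W=3) weight 1/896
  (V=0, U=3, Z=1, X=0, Y=2, W=4) weight 1/896
  (V=0, U=3, Z=1, X=0, Y=2, W=5) weight 1/896
  (V=0, U=3, Z=1, X=1, Y=2, W=2) weight 1/896
  (V=0, U=3, Z=1, X=1, Y=2, W=3) weight 1/896
  (V=0, U=3, Z=1, X=1, Y=2, W=4) weight 1/896
  (V=0, U=3, Z=1, X=1, Y=2, W=5) weight 1/896
  (V=2, U=2, Z=1, X=0, Y=2, W=2) weight 1/640
  … 23 more
Group by U:
  weight(U=2) = 1/80
  weight(U=3) = 3/112
Total weight = 1/80 + 3/112 = 11/280
P(U=2 | obs) = 1/80 / 11/280 = 7/22
P(U=3 | obs) = 3/112 / 11/280 = 15/22

P(U = 2 | obs) = 7/22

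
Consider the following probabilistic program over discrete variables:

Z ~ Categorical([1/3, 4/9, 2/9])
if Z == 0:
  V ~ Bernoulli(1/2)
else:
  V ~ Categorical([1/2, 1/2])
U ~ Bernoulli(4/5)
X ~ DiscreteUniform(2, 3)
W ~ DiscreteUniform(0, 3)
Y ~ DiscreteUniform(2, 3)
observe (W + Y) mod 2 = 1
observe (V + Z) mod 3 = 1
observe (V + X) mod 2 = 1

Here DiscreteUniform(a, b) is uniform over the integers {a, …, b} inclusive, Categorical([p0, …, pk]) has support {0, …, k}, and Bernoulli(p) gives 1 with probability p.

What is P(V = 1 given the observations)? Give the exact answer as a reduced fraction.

Enumerate traces; 16 have nonzero weight after conditioning:
  (Z=0, V=1, U=0, X=2, W=0, Y=3) weight 1/480
  (Z=0, V=1, U=0, X=2, W=1, Y=2) weight 1/480
  (Z=0, V=1, U=0, X=2, W=2, Y=3) weight 1/480
  (Z=0, V=1, U=0, X=2, W=3, Y=2) weight 1/480
  (Z=0, V=1, U=1, X=2, W=0, Y=3) weight 1/120
  (Z=0, V=1, U=1, X=2, W=1, Y=2) weight 1/120
  (Z=0, V=1, U=1, X=2, W=2, Y=3) weight 1/120
  (Z=0, V=1, U=1, X=2, W=3, Y=2) weight 1/120
  (Z=1, V=0, U=0, X=3, W=0, Y=3) weight 1/360
  … 7 more
Group by V:
  weight(V=0) = 1/18
  weight(V=1) = 1/24
Total weight = 1/18 + 1/24 = 7/72
P(V=0 | obs) = 1/18 / 7/72 = 4/7
P(V=1 | obs) = 1/24 / 7/72 = 3/7

P(V = 1 | obs) = 3/7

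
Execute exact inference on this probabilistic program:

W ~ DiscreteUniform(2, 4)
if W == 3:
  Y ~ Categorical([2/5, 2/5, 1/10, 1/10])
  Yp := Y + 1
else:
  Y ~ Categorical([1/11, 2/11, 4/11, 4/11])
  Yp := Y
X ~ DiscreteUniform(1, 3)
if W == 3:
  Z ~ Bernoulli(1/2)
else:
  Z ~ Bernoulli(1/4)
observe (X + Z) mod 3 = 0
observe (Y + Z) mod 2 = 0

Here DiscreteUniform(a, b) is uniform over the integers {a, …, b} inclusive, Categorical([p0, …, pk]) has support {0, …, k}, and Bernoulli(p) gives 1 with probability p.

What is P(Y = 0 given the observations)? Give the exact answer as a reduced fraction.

P(Y = 0 | obs) = 37/160

Enumerate traces; 12 have nonzero weight after conditioning:
  (W=2, Y=0, X=3, Z=0) weight 1/132
  (W=2, Y=1, X=2, Z=1) weight 1/198
  (W=2, Y=2, X=3, Z=0) weight 1/33
  (W=2, Y=3, X=2, Z=1) weight 1/99
  (W=3, Y=0, X=3, Z=0) weight 1/45
  (W=3, Y=1, X=2, Z=1) weight 1/45
  (W=3, Y=2, X=3, Z=0) weight 1/180
  (W=3, Y=3, X=2, Z=1) weight 1/180
  … 4 more
Group by Y:
  weight(Y=0) = 37/990
  weight(Y=1) = 16/495
  weight(Y=2) = 131/1980
  weight(Y=3) = 17/660
Total weight = 37/990 + 16/495 + 131/1980 + 17/660 = 16/99
P(Y=0 | obs) = 37/990 / 16/99 = 37/160
P(Y=1 | obs) = 16/495 / 16/99 = 1/5
P(Y=2 | obs) = 131/1980 / 16/99 = 131/320
P(Y=3 | obs) = 17/660 / 16/99 = 51/320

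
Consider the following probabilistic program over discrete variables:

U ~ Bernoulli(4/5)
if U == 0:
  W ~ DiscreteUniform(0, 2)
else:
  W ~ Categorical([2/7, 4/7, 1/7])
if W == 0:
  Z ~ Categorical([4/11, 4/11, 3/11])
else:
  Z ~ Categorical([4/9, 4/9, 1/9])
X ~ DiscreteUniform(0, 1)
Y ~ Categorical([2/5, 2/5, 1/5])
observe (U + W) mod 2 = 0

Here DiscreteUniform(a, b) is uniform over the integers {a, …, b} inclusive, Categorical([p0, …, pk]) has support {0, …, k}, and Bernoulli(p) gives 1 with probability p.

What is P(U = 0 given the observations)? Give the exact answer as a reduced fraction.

Enumerate traces; 54 have nonzero weight after conditioning:
  (U=0, W=0, Z=0, X=0, Y=0) weight 4/825
  (U=0, W=0, Z=0, X=0, Y=1) weight 4/825
  (U=0, W=0, Z=0, X=0, Y=2) weight 2/825
  (U=0, W=0, Z=0, X=1, Y=0) weight 4/825
  (U=0, W=0, Z=0, X=1, Y=1) weight 4/825
  (U=0, W=0, Z=0, X=1, Y=2) weight 2/825
  (U=0, W=0, Z=1, X=0, Y=0) weight 4/825
  (U=0, W=0, Z=1, X=0, Y=1) weight 4/825
  (U=1, W=1, Z=0, X=0, Y=0) weight 64/1575
  … 45 more
Group by U:
  weight(U=0) = 2/15
  weight(U=1) = 16/35
Total weight = 2/15 + 16/35 = 62/105
P(U=0 | obs) = 2/15 / 62/105 = 7/31
P(U=1 | obs) = 16/35 / 62/105 = 24/31

P(U = 0 | obs) = 7/31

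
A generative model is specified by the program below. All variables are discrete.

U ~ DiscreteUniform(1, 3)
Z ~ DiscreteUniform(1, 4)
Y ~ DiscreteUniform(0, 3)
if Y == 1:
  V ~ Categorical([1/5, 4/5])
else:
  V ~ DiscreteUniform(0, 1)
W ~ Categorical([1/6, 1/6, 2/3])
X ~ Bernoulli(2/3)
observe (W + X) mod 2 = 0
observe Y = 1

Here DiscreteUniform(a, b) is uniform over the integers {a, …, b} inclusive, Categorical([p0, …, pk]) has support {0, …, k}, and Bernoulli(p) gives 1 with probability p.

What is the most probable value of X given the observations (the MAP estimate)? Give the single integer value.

argmax_v P(X = v | obs) = 0

Enumerate traces; 72 have nonzero weight after conditioning:
  (U=1, Z=1, Y=1, V=0, W=0, X=0) weight 1/4320
  (U=1, Z=1, Y=1, V=0, W=1, X=1) weight 1/2160
  (U=1, Z=1, Y=1, V=0, W=2, X=0) weight 1/1080
  (U=1, Z=1, Y=1, V=1, W=0, X=0) weight 1/1080
  (U=1, Z=1, Y=1, V=1, W=1, X=1) weight 1/540
  (U=1, Z=1, Y=1, V=1, W=2, X=0) weight 1/270
  (U=1, Z=2, Y=1, V=0, W=0, X=0) weight 1/4320
  (U=1, Z=2, Y=1, V=0, W=1, X=1) weight 1/2160
  … 64 more
Group by X:
  weight(X=0) = 5/72
  weight(X=1) = 1/36
Total weight = 5/72 + 1/36 = 7/72
P(X=0 | obs) = 5/72 / 7/72 = 5/7
P(X=1 | obs) = 1/36 / 7/72 = 2/7
argmax = 0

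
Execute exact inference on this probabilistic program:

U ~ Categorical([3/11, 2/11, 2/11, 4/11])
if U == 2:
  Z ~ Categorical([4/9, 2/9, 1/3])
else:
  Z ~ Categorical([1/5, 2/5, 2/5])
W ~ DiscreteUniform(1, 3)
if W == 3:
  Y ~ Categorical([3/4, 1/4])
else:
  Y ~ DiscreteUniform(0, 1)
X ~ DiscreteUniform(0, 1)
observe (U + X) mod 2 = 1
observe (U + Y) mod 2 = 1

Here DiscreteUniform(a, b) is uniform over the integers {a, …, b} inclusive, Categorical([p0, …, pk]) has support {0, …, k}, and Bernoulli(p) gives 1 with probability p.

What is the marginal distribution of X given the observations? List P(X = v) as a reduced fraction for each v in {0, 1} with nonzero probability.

Enumerate traces; 36 have nonzero weight after conditioning:
  (U=0, Z=0, W=1, Y=1, X=1) weight 1/220
  (U=0, Z=0, W=2, Y=1, X=1) weight 1/220
  (U=0, Z=0, W=3, Y=1, X=1) weight 1/440
  (U=0, Z=1, W=1, Y=1, X=1) weight 1/110
  (U=0, Z=1, W=2, Y=1, X=1) weight 1/110
  (U=0, Z=1, W=3, Y=1, X=1) weight 1/220
  (U=0, Z=2, W=1, Y=1, X=1) weight 1/110
  (U=0, Z=2, W=2, Y=1, X=1) weight 1/110
  (U=1, Z=0, W=1, Y=0, X=0) weight 1/330
  … 27 more
Group by X:
  weight(X=0) = 7/44
  weight(X=1) = 25/264
Total weight = 7/44 + 25/264 = 67/264
P(X=0 | obs) = 7/44 / 67/264 = 42/67
P(X=1 | obs) = 25/264 / 67/264 = 25/67

P(X=0) = 42/67, P(X=1) = 25/67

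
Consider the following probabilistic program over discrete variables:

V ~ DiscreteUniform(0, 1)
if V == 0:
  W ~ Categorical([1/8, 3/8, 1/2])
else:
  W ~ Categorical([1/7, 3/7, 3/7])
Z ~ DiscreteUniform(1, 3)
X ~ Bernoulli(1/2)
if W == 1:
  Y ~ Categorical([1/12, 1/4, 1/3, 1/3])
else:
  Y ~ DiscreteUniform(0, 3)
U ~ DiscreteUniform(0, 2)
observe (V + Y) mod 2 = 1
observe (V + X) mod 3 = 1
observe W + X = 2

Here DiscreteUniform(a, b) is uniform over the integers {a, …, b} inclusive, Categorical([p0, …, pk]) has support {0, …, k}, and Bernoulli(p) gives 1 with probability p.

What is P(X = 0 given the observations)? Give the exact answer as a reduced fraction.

Enumerate traces; 36 have nonzero weight after conditioning:
  (V=0, W=1, Z=1, X=1, Y=1, U=0) weight 1/384
  (V=0, W=1, Z=1, X=1, Y=1, U=1) weight 1/384
  (V=0, W=1, Z=1, X=1, Y=1, U=2) weight 1/384
  (V=0, W=1, Z=1, X=1, Y=3, U=0) weight 1/288
  (V=0, W=1, Z=1, X=1, Y=3, U=1) weight 1/288
  (V=0, W=1, Z=1, X=1, Y=3, U=2) weight 1/288
  (V=0, W=1, Z=2, X=1, Y=1, U=0) weight 1/384
  (V=0, W=1, Z=2, X=1, Y=1, U=1) weight 1/384
  (V=1, W=2, Z=1, X=0, Y=0, U=0) weight 1/336
  … 27 more
Group by X:
  weight(X=0) = 3/56
  weight(X=1) = 7/128
Total weight = 3/56 + 7/128 = 97/896
P(X=0 | obs) = 3/56 / 97/896 = 48/97
P(X=1 | obs) = 7/128 / 97/896 = 49/97

P(X = 0 | obs) = 48/97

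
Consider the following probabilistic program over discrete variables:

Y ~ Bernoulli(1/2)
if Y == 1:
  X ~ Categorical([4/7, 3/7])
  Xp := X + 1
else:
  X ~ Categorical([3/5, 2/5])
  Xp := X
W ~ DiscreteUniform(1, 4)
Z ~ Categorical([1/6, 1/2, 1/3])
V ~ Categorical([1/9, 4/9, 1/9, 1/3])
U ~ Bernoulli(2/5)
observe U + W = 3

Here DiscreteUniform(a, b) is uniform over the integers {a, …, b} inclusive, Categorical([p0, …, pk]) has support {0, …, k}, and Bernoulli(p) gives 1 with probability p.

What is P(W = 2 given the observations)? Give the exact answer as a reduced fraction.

P(W = 2 | obs) = 2/5

Enumerate traces; 96 have nonzero weight after conditioning:
  (Y=0, X=0, W=2, Z=0, V=0, U=1) weight 1/1800
  (Y=0, X=0, W=2, Z=0, V=1, U=1) weight 1/450
  (Y=0, X=0, W=2, Z=0, V=2, U=1) weight 1/1800
  (Y=0, X=0, W=2, Z=0, V=3, U=1) weight 1/600
  (Y=0, X=0, W=2, Z=1, V=0, U=1) weight 1/600
  (Y=0, X=0, W=2, Z=1, V=1, U=1) weight 1/150
  (Y=0, X=0, W=2, Z=1, V=2, U=1) weight 1/600
  (Y=0, X=0, W=2, Z=1, V=3, U=1) weight 1/200
  (Y=0, X=0, W=3, Z=0, V=0, U=0) weight 1/1200
  … 87 more
Group by W:
  weight(W=2) = 1/10
  weight(W=3) = 3/20
Total weight = 1/10 + 3/20 = 1/4
P(W=2 | obs) = 1/10 / 1/4 = 2/5
P(W=3 | obs) = 3/20 / 1/4 = 3/5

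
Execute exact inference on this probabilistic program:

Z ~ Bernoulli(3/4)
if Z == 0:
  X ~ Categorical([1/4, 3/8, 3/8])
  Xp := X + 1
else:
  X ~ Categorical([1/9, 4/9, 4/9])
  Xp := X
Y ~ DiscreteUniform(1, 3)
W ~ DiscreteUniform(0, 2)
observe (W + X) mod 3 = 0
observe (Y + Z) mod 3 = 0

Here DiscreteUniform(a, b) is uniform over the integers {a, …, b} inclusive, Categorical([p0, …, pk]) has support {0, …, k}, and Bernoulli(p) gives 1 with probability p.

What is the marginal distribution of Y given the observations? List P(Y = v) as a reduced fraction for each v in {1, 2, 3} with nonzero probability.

P(Y=2) = 3/4, P(Y=3) = 1/4

Enumerate traces; 6 have nonzero weight after conditioning:
  (Z=0, X=0, Y=3, W=0) weight 1/144
  (Z=0, X=1, Y=3, W=2) weight 1/96
  (Z=0, X=2, Y=3, W=1) weight 1/96
  (Z=1, X=0, Y=2, W=0) weight 1/108
  (Z=1, X=1, Y=2, W=2) weight 1/27
  (Z=1, X=2, Y=2, W=1) weight 1/27
Group by Y:
  weight(Y=2) = 1/12
  weight(Y=3) = 1/36
Total weight = 1/12 + 1/36 = 1/9
P(Y=2 | obs) = 1/12 / 1/9 = 3/4
P(Y=3 | obs) = 1/36 / 1/9 = 1/4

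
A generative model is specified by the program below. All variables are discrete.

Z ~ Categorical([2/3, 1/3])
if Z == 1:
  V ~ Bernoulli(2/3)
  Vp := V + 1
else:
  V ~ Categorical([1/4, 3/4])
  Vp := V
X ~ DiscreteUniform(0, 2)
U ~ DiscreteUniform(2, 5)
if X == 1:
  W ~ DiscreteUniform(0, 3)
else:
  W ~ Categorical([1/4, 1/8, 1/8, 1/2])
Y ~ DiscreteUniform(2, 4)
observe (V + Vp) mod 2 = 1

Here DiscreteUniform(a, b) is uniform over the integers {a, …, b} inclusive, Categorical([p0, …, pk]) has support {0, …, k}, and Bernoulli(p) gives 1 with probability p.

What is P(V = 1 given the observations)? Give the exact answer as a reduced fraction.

Enumerate traces; 288 have nonzero weight after conditioning:
  (Z=1, V=0, X=0, U=2, W=0, Y=2) weight 1/1296
  (Z=1, V=0, X=0, U=2, W=0, Y=3) weight 1/1296
  (Z=1, V=0, X=0, U=2, W=0, Y=4) weight 1/1296
  (Z=1, V=0, X=0, U=2, W=1, Y=2) weight 1/2592
  (Z=1, V=0, X=0, U=2, W=1, Y=3) weight 1/2592
  (Z=1, V=0, X=0, U=2, W=1, Y=4) weight 1/2592
  (Z=1, V=0, X=0, U=2, W=2, Y=2) weight 1/2592
  (Z=1, V=0, X=0, U=2, W=2, Y=3) weight 1/2592
  (Z=1, V=1, X=0, U=2, W=0, Y=2) weight 1/648
  … 279 more
Group by V:
  weight(V=0) = 1/9
  weight(V=1) = 2/9
Total weight = 1/9 + 2/9 = 1/3
P(V=0 | obs) = 1/9 / 1/3 = 1/3
P(V=1 | obs) = 2/9 / 1/3 = 2/3

P(V = 1 | obs) = 2/3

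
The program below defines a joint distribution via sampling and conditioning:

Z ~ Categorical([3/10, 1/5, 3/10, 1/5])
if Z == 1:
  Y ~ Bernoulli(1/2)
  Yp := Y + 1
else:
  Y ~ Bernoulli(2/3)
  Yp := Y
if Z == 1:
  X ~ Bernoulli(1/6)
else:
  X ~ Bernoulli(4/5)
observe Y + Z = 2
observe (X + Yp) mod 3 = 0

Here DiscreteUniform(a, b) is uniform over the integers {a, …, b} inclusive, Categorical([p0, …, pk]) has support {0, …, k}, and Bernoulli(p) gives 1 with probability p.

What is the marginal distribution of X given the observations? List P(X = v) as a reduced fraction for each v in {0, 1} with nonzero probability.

P(X=0) = 6/11, P(X=1) = 5/11

Enumerate traces; 2 have nonzero weight after conditioning:
  (Z=1, Y=1, X=1) weight 1/60
  (Z=2, Y=0, X=0) weight 1/50
Group by X:
  weight(X=0) = 1/50
  weight(X=1) = 1/60
Total weight = 1/50 + 1/60 = 11/300
P(X=0 | obs) = 1/50 / 11/300 = 6/11
P(X=1 | obs) = 1/60 / 11/300 = 5/11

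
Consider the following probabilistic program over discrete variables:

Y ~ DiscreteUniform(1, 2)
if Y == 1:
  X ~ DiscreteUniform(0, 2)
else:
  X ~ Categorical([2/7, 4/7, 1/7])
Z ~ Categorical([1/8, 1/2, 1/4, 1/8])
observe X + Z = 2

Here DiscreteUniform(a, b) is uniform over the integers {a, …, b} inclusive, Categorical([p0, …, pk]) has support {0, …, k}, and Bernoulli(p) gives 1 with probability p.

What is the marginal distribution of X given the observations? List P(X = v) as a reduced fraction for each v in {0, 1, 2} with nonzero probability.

Enumerate traces; 6 have nonzero weight after conditioning:
  (Y=1, X=0, Z=2) weight 1/24
  (Y=1, X=1, Z=1) weight 1/12
  (Y=1, X=2, Z=0) weight 1/48
  (Y=2, X=0, Z=2) weight 1/28
  (Y=2, X=1, Z=1) weight 1/7
  (Y=2, X=2, Z=0) weight 1/112
Group by X:
  weight(X=0) = 13/168
  weight(X=1) = 19/84
  weight(X=2) = 5/168
Total weight = 13/168 + 19/84 + 5/168 = 1/3
P(X=0 | obs) = 13/168 / 1/3 = 13/56
P(X=1 | obs) = 19/84 / 1/3 = 19/28
P(X=2 | obs) = 5/168 / 1/3 = 5/56

P(X=0) = 13/56, P(X=1) = 19/28, P(X=2) = 5/56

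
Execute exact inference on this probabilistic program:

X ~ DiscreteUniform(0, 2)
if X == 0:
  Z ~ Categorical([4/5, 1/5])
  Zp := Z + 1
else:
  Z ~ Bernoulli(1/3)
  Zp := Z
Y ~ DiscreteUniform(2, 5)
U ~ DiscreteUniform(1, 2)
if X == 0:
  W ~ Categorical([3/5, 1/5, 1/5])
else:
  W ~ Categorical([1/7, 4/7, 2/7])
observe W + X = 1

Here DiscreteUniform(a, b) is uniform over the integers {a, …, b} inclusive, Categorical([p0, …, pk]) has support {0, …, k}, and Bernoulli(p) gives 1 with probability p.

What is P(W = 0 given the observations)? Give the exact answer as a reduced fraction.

P(W = 0 | obs) = 5/12

Enumerate traces; 32 have nonzero weight after conditioning:
  (X=0, Z=0, Y=2, U=1, W=1) weight 1/150
  (X=0, Z=0, Y=2, U=2, W=1) weight 1/150
  (X=0, Z=0, Y=3, U=1, W=1) weight 1/150
  (X=0, Z=0, Y=3, U=2, W=1) weight 1/150
  (X=0, Z=0, Y=4, U=1, W=1) weight 1/150
  (X=0, Z=0, Y=4, U=2, W=1) weight 1/150
  (X=0, Z=0, Y=5, U=1, W=1) weight 1/150
  (X=0, Z=0, Y=5, U=2, W=1) weight 1/150
  (X=1, Z=0, Y=2, U=1, W=0) weight 1/252
  … 23 more
Group by W:
  weight(W=0) = 1/21
  weight(W=1) = 1/15
Total weight = 1/21 + 1/15 = 4/35
P(W=0 | obs) = 1/21 / 4/35 = 5/12
P(W=1 | obs) = 1/15 / 4/35 = 7/12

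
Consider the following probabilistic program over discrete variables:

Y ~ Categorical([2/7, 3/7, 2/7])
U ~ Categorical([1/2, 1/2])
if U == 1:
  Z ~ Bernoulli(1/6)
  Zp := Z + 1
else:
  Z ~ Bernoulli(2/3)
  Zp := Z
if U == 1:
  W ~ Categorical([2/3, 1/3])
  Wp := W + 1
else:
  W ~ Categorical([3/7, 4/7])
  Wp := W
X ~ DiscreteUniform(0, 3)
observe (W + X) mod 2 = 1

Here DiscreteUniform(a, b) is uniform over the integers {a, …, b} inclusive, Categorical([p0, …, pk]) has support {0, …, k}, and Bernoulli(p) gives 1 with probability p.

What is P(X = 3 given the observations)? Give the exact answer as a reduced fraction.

P(X = 3 | obs) = 23/84

Enumerate traces; 48 have nonzero weight after conditioning:
  (Y=0, U=0, Z=0, W=0, X=1) weight 1/196
  (Y=0, U=0, Z=0, W=0, X=3) weight 1/196
  (Y=0, U=0, Z=0, W=1, X=0) weight 1/147
  (Y=0, U=0, Z=0, W=1, X=2) weight 1/147
  (Y=0, U=0, Z=1, W=0, X=1) weight 1/98
  (Y=0, U=0, Z=1, W=0, X=3) weight 1/98
  (Y=0, U=0, Z=1, W=1, X=0) weight 2/147
  (Y=0, U=0, Z=1, W=1, X=2) weight 2/147
  … 40 more
Group by X:
  weight(X=0) = 19/168
  weight(X=1) = 23/168
  weight(X=2) = 19/168
  weight(X=3) = 23/168
Total weight = 19/168 + 23/168 + 19/168 + 23/168 = 1/2
P(X=0 | obs) = 19/168 / 1/2 = 19/84
P(X=1 | obs) = 23/168 / 1/2 = 23/84
P(X=2 | obs) = 19/168 / 1/2 = 19/84
P(X=3 | obs) = 23/168 / 1/2 = 23/84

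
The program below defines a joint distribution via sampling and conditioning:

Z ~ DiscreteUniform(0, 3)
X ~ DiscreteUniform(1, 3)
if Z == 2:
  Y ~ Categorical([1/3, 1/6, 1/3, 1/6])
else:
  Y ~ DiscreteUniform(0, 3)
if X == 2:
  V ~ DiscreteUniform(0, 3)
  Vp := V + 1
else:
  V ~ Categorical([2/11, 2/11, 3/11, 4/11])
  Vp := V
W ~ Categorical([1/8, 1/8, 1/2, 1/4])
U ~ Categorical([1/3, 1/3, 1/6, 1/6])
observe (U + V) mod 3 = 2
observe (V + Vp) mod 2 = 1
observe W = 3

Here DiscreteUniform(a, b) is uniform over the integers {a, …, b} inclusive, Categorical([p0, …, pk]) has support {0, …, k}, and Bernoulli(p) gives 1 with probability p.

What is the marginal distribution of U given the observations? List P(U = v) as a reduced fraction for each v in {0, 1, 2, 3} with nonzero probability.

Enumerate traces; 80 have nonzero weight after conditioning:
  (Z=0, X=2, Y=0, V=0, W=3, U=2) weight 1/4608
  (Z=0, X=2, Y=0, V=1, W=3, U=1) weight 1/2304
  (Z=0, X=2, Y=0, V=2, W=3, U=0) weight 1/2304
  (Z=0, X=2, Y=0, V=2, W=3, U=3) weight 1/4608
  (Z=0, X=2, Y=0, V=3, W=3, U=2) weight 1/4608
  (Z=0, X=2, Y=1, V=0, W=3, U=2) weight 1/4608
  (Z=0, X=2, Y=1, V=1, W=3, U=1) weight 1/2304
  (Z=0, X=2, Y=1, V=2, W=3, U=0) weight 1/2304
  … 72 more
Group by U:
  weight(U=0) = 1/144
  weight(U=1) = 1/144
  weight(U=2) = 1/144
  weight(U=3) = 1/288
Total weight = 1/144 + 1/144 + 1/144 + 1/288 = 7/288
P(U=0 | obs) = 1/144 / 7/288 = 2/7
P(U=1 | obs) = 1/144 / 7/288 = 2/7
P(U=2 | obs) = 1/144 / 7/288 = 2/7
P(U=3 | obs) = 1/288 / 7/288 = 1/7

P(U=0) = 2/7, P(U=1) = 2/7, P(U=2) = 2/7, P(U=3) = 1/7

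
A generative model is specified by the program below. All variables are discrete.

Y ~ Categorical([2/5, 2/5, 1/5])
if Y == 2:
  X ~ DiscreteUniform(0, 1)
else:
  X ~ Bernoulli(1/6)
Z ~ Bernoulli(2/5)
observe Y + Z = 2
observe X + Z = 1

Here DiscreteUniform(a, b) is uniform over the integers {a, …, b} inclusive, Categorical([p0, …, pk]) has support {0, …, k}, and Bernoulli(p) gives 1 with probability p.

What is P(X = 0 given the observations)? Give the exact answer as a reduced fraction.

Enumerate traces; 2 have nonzero weight after conditioning:
  (Y=1, X=0, Z=1) weight 2/15
  (Y=2, X=1, Z=0) weight 3/50
Group by X:
  weight(X=0) = 2/15
  weight(X=1) = 3/50
Total weight = 2/15 + 3/50 = 29/150
P(X=0 | obs) = 2/15 / 29/150 = 20/29
P(X=1 | obs) = 3/50 / 29/150 = 9/29

P(X = 0 | obs) = 20/29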